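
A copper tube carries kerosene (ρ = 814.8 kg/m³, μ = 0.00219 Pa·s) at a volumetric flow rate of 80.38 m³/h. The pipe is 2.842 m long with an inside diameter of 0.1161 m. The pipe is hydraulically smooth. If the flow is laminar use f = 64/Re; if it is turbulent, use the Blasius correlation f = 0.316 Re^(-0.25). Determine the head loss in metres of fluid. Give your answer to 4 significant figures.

Q = 80.38 m³/h = 80.38/3600 = 0.02233 m³/s.
Cross-sectional area A = πD²/4 = π(0.1161)²/4 = 0.01059 m²; mean velocity V = Q/A = 0.02233/0.01059 = 2.109 m/s.
Reynolds number Re = ρVD/μ = 814.8 · 2.109 · 0.1161 / 0.00219 = 9.11e+04.
Re > 4000 → turbulent. Smooth-pipe (Blasius): f = 0.316 Re^(-0.25) = 0.316/(9.11e+04)^0.25 = 0.01819.
Darcy-Weisbach: ΔP = f(L/D)(ρV²/2) = 0.01819·(2.842/0.1161)·(814.8·2.109²/2) = 0.01819·24.48·1812 = 806.9 Pa.
Head loss h_f = ΔP/(ρg) = 806.9/(814.8·9.81) = 0.1009 m.

h_f ≈ 0.1009 m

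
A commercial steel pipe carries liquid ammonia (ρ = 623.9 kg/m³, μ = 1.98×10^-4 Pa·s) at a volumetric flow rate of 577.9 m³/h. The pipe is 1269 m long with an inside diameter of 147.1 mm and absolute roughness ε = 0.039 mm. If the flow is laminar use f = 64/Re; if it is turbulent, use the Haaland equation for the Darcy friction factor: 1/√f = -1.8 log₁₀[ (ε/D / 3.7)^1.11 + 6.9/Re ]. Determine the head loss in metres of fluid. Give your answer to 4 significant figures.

Q = 577.9 m³/h = 577.9/3600 = 0.1605 m³/s.
Cross-sectional area A = πD²/4 = π(0.1471)²/4 = 0.01699 m²; mean velocity V = Q/A = 0.1605/0.01699 = 9.446 m/s.
Reynolds number Re = ρVD/μ = 623.9 · 9.446 · 0.1471 / 0.000198 = 4.378e+06.
Re > 4000 → turbulent. Relative roughness ε/D = 3.9e-05/0.1471 = 0.000265. Haaland: 1/√f = -1.8 log₁₀[(0.000265/3.7)^1.11 + 6.9/4.378e+06] = -1.8 log₁₀[2.51e-05 + 1.58e-06] = 8.234, so f = 0.01475.
Darcy-Weisbach: ΔP = f(L/D)(ρV²/2) = 0.01475·(1269/0.1471)·(623.9·9.446²/2) = 0.01475·8627·2.783e+04 = 3.542e+06 Pa.
Head loss h_f = ΔP/(ρg) = 3.542e+06/(623.9·9.81) = 578.7 m.

h_f ≈ 578.7 m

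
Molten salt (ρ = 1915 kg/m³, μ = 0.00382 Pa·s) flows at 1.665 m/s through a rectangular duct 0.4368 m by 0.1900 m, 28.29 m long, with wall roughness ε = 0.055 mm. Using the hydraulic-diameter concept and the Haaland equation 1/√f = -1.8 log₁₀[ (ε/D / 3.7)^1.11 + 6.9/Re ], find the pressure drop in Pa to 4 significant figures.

ΔP ≈ 4738 Pa

Hydraulic diameter D_h = 4A/P = 4·(0.4368·0.19)/(2·(0.4368+0.19)) = 0.332/1.254 = 0.2648 m.
Re = ρVD_h/μ = 1915·1.665·0.2648/0.00382 = 2.21e+05.
ε/D_h = 5.5e-05/0.2648 = 0.000208; Haaland gives 1/√f = -1.8 log₁₀[1.91e-05+3.12e-05] = 7.736, so f = 0.01671.
ΔP = f(L/D_h)(ρV²/2) = 0.01671·28.29/0.2648·2654 = 4738 Pa.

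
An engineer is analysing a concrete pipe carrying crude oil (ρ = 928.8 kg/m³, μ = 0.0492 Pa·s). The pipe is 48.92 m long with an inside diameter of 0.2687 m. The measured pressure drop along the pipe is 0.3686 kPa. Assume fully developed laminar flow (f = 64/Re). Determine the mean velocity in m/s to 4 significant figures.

V ≈ 0.3455 m/s

For laminar flow, f = 64/Re with Re = ρVD/μ, so Darcy-Weisbach reduces to ΔP = 32μLV/D². Solving for V: V = ΔP·D²/(32μL) = 368.6·(0.2687)²/(32·0.0492·48.92) = 0.3455 m/s.
Check: Re = ρVD/μ = 928.8·0.3455·0.2687/0.0492 = 1753 < 2300, so the laminar assumption holds.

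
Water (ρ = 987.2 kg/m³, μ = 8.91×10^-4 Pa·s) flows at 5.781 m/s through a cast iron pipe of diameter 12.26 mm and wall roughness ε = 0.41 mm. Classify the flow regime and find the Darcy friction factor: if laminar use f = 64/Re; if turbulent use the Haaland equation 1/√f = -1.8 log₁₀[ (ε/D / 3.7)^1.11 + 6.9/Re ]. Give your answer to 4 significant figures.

f ≈ 0.06034

Re = ρVD/μ = 987.2·5.781·0.01226/0.000891 = 7.853e+04.
Re > 4000 → turbulent. ε/D = 0.00041/0.01226 = 0.0334; Haaland: 1/√f = -1.8 log₁₀[0.00539 + 8.79e-05] = 4.071, so f = 0.06034.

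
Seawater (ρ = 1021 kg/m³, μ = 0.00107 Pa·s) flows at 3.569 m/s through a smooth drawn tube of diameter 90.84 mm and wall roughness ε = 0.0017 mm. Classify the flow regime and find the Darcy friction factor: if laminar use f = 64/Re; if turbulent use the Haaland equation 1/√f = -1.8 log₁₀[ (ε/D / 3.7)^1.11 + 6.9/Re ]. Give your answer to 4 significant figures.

Re = ρVD/μ = 1021·3.569·0.09084/0.00107 = 3.094e+05.
Re > 4000 → turbulent. ε/D = 1.7e-06/0.09084 = 1.87e-05; Haaland: 1/√f = -1.8 log₁₀[1.32e-06 + 2.23e-05] = 8.328, so f = 0.01442.

f ≈ 0.01442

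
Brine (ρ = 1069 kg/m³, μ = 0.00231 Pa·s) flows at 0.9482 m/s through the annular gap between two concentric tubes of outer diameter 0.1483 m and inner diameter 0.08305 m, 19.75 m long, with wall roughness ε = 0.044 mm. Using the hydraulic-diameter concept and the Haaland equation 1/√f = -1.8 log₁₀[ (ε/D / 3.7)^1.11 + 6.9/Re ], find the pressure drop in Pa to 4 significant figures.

Hydraulic diameter D_h = 4A/P = D_o - D_i = 0.1483 - 0.08305 = 0.06525 m.
Re = ρVD_h/μ = 1069·0.9482·0.06525/0.00231 = 2.863e+04.
ε/D_h = 4.4e-05/0.06525 = 0.000674; Haaland gives 1/√f = -1.8 log₁₀[7.07e-05+0.000241] = 6.311, so f = 0.0251.
ΔP = f(L/D_h)(ρV²/2) = 0.0251·19.75/0.06525·480.6 = 3652 Pa.

ΔP ≈ 3652 Pa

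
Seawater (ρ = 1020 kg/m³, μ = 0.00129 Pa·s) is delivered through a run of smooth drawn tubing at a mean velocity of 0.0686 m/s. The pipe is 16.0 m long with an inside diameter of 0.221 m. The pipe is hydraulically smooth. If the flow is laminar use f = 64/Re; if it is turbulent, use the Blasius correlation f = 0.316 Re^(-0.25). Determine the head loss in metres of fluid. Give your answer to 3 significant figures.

Reynolds number Re = ρVD/μ = 1020 · 0.0686 · 0.221 / 0.00129 = 1.199e+04.
Re > 4000 → turbulent. Smooth-pipe (Blasius): f = 0.316 Re^(-0.25) = 0.316/(1.199e+04)^0.25 = 0.0302.
Darcy-Weisbach: ΔP = f(L/D)(ρV²/2) = 0.0302·(16/0.221)·(1020·0.0686²/2) = 0.0302·72.4·2.4 = 5.247 Pa.
Head loss h_f = ΔP/(ρg) = 5.247/(1020·9.81) = 5.24×10^-4 m.

h_f ≈ 5.24×10^-4 m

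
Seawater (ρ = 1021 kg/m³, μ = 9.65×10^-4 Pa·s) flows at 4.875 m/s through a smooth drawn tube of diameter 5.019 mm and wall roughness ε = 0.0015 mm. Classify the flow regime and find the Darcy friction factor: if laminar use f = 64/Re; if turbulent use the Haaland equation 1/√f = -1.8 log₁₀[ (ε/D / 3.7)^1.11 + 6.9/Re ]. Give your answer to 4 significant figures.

f ≈ 0.02477

Re = ρVD/μ = 1021·4.875·0.005019/0.000965 = 2.589e+04.
Re > 4000 → turbulent. ε/D = 1.5e-06/0.005019 = 0.000299; Haaland: 1/√f = -1.8 log₁₀[2.86e-05 + 0.000267] = 6.354, so f = 0.02477.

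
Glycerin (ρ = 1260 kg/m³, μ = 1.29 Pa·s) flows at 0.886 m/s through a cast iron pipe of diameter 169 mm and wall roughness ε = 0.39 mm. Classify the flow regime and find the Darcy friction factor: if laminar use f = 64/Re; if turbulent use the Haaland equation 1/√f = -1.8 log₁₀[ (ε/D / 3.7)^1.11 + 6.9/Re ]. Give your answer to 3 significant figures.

Re = ρVD/μ = 1260·0.886·0.169/1.29 = 146.3.
Re < 2300 → laminar, so f = 64/Re = 0.4376 (roughness is irrelevant in laminar flow).

f ≈ 0.438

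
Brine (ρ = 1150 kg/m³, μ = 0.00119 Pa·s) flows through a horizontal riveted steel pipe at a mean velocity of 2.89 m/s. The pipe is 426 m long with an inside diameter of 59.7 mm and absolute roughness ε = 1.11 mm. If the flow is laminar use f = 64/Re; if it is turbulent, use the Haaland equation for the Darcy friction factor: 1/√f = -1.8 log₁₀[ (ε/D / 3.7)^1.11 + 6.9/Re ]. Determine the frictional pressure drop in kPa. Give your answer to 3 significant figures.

Reynolds number Re = ρVD/μ = 1150 · 2.89 · 0.0597 / 0.00119 = 1.667e+05.
Re > 4000 → turbulent. Relative roughness ε/D = 0.00111/0.0597 = 0.0186. Haaland: 1/√f = -1.8 log₁₀[(0.0186/3.7)^1.11 + 6.9/1.667e+05] = -1.8 log₁₀[0.00281 + 4.14e-05] = 4.582, so f = 0.04764.
Darcy-Weisbach: ΔP = f(L/D)(ρV²/2) = 0.04764·(426/0.0597)·(1150·2.89²/2) = 0.04764·7136·4802 = 1.632e+06 Pa.
ΔP = 1.632e+06 Pa = 1630 kPa.

ΔP ≈ 1630 kPa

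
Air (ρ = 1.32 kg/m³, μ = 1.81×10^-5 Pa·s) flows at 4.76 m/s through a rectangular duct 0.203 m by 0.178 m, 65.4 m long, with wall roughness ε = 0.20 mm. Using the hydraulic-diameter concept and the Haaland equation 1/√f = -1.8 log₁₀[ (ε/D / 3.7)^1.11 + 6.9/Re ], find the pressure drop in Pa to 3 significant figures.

ΔP ≈ 119 Pa

Hydraulic diameter D_h = 4A/P = 4·(0.203·0.178)/(2·(0.203+0.178)) = 0.1445/0.762 = 0.1897 m.
Re = ρVD_h/μ = 1.32·4.76·0.1897/1.81e-05 = 6.585e+04.
ε/D_h = 0.0002/0.1897 = 0.00105; Haaland gives 1/√f = -1.8 log₁₀[0.000116+0.000105] = 6.58, so f = 0.02309.
ΔP = f(L/D_h)(ρV²/2) = 0.02309·65.4/0.1897·14.95 = 119.1 Pa.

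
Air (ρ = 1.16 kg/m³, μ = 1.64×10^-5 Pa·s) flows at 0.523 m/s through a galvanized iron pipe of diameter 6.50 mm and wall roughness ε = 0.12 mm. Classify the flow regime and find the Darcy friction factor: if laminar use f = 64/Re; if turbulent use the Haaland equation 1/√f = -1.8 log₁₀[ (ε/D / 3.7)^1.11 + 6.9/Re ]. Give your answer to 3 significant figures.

Re = ρVD/μ = 1.16·0.523·0.0065/1.64e-05 = 240.5.
Re < 2300 → laminar, so f = 64/Re = 0.2662 (roughness is irrelevant in laminar flow).

f ≈ 0.266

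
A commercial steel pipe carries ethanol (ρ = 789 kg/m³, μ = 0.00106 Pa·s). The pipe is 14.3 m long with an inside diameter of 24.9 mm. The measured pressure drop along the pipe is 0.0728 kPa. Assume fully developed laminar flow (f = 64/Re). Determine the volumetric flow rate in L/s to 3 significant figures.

Q ≈ 0.0453 L/s

For laminar flow, f = 64/Re with Re = ρVD/μ, so Darcy-Weisbach reduces to ΔP = 32μLV/D². Solving for V: V = ΔP·D²/(32μL) = 72.8·(0.0249)²/(32·0.00106·14.3) = 0.09305 m/s.
Check: Re = ρVD/μ = 789·0.09305·0.0249/0.00106 = 1725 < 2300, so the laminar assumption holds.
Q = V·A = 0.09305·(π/4·0.0249²) = 4.531e-05 m³/s = 0.0453 L/s.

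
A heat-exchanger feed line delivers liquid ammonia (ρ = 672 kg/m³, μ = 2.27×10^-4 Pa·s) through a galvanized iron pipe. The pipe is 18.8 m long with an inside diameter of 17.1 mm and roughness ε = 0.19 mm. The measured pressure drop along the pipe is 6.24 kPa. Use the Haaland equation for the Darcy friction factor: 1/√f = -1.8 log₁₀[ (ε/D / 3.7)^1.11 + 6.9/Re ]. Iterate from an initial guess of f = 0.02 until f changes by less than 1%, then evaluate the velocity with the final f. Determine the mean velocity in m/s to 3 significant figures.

V ≈ 0.642 m/s

Rearranging Darcy-Weisbach: V = √(2·ΔP·D/(f·L·ρ)). With ε/D = 0.00019/0.0171 = 0.0111, iterate starting from f = 0.02:
  f = 0.02 → V = √(2·6240·0.0171/(0.02·18.8·672)) = 0.919 m/s; Re = ρVD/μ = 4.652e+04; f → 0.04049
  f = 0.04049 → V = 0.6459 m/s; Re = 3.27e+04; f → 0.04094
  f = 0.04094 → V = 0.6423 m/s; Re = 3.252e+04; f → 0.04095
Converged (Δf/f < 1%). With the final f = 0.04095: V = √(2·6240·0.0171/(0.04095·18.8·672)) = 0.6423 m/s.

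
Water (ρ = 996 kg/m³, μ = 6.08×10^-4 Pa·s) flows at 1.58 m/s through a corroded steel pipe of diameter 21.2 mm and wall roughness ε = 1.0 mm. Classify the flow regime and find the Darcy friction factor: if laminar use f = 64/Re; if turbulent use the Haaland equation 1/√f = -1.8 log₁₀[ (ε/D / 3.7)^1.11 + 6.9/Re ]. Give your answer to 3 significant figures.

Re = ρVD/μ = 996·1.58·0.0212/0.000608 = 5.487e+04.
Re > 4000 → turbulent. ε/D = 0.001/0.0212 = 0.0472; Haaland: 1/√f = -1.8 log₁₀[0.00789 + 0.000126] = 3.773, so f = 0.07025.

f ≈ 0.0702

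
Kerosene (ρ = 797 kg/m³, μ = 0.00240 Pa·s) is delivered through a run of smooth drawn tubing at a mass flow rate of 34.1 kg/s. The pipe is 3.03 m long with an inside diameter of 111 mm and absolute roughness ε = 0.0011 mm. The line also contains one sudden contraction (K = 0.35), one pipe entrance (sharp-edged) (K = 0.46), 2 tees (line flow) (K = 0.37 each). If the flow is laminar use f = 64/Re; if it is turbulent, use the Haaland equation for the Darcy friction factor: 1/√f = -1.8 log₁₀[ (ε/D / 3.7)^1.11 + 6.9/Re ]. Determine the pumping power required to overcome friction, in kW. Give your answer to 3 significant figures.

P ≈ 0.664 kW

A = πD²/4 = π(0.111)²/4 = 0.009677 m²; mean velocity V = ṁ/(ρA) = 34.1/(797 · 0.009677) = 4.421 m/s.
Reynolds number Re = ρVD/μ = 797 · 4.421 · 0.111 / 0.0024 = 1.63e+05.
Re > 4000 → turbulent. Relative roughness ε/D = 1.1e-06/0.111 = 9.91e-06. Haaland: 1/√f = -1.8 log₁₀[(9.91e-06/3.7)^1.11 + 6.9/1.63e+05] = -1.8 log₁₀[6.53e-07 + 4.23e-05] = 7.86, so f = 0.01619.
Total minor-loss coefficient ΣK = 1·0.35 + 1·0.46 + 2·0.37 = 1.55.
ΔP = [f·L/D + ΣK]·(ρV²/2) = [0.01619·3.03/0.111 + 1.55]·(797·4.421²/2) = [0.4419 + 1.55]·7790 = 1.552e+04 Pa.
Q = ṁ/ρ = 34.1/797 = 0.04279 m³/s.
Pumping power P = QΔP = 0.04279·1.552e+04 = 663.9 W = 0.664 kW.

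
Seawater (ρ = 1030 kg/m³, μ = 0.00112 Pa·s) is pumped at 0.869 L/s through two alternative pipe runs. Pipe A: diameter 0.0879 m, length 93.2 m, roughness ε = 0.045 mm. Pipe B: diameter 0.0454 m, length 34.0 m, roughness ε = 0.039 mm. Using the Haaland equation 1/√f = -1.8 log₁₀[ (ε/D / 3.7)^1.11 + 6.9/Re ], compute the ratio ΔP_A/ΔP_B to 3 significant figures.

Pipe A: V = Q/A = 0.000869/0.006068 = 0.1432 m/s; Re = 1.158e+04; ε/D = 0.000512; Haaland → f = 0.03036; ΔP_A = f(L/D)(ρV²/2) = 340 Pa.
Pipe B: V = Q/A = 0.000869/0.001619 = 0.5368 m/s; Re = 2.241e+04; ε/D = 0.000859; Haaland → f = 0.02674; ΔP_B = f(L/D)(ρV²/2) = 2972 Pa.
ΔP_A/ΔP_B = 340/2972 = 0.114.

ΔP_A/ΔP_B ≈ 0.114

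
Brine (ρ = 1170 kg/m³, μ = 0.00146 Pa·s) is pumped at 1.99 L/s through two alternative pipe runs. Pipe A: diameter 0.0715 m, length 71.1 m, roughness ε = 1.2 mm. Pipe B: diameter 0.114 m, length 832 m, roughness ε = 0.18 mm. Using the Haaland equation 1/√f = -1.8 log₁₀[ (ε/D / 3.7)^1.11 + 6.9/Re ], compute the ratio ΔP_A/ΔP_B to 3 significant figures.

ΔP_A/ΔP_B ≈ 1.41

Pipe A: V = Q/A = 0.00199/0.004015 = 0.4956 m/s; Re = 2.84e+04; ε/D = 0.0168; Haaland → f = 0.04706; ΔP_A = f(L/D)(ρV²/2) = 6725 Pa.
Pipe B: V = Q/A = 0.00199/0.01021 = 0.195 m/s; Re = 1.781e+04; ε/D = 0.00158; Haaland → f = 0.02931; ΔP_B = f(L/D)(ρV²/2) = 4757 Pa.
ΔP_A/ΔP_B = 6725/4757 = 1.41.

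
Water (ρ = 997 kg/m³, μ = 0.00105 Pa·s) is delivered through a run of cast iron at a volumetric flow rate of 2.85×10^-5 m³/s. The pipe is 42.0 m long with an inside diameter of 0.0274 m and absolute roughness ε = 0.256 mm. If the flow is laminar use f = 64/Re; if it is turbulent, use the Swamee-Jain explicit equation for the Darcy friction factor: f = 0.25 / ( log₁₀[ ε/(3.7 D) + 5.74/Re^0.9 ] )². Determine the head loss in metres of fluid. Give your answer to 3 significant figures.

Cross-sectional area A = πD²/4 = π(0.0274)²/4 = 0.0005896 m²; mean velocity V = Q/A = 2.85e-05/0.0005896 = 0.04833 m/s.
Reynolds number Re = ρVD/μ = 997 · 0.04833 · 0.0274 / 0.00105 = 1258.
Re < 2300 → laminar flow, so f = 64/Re = 64/1258 = 0.05089 (the turbulent correlation is not needed).
Darcy-Weisbach: ΔP = f(L/D)(ρV²/2) = 0.05089·(42/0.0274)·(997·0.04833²/2) = 0.05089·1533·1.165 = 90.85 Pa.
Head loss h_f = ΔP/(ρg) = 90.85/(997·9.81) = 0.00929 m.

h_f ≈ 0.00929 m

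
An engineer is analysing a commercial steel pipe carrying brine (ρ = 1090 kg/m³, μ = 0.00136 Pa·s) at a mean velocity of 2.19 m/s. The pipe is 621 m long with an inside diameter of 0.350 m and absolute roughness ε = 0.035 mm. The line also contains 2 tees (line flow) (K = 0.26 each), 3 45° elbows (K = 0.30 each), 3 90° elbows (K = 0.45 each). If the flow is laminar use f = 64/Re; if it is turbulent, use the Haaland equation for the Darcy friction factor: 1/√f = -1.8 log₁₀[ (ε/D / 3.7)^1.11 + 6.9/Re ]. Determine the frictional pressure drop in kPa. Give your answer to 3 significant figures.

ΔP ≈ 71.9 kPa

Reynolds number Re = ρVD/μ = 1090 · 2.19 · 0.35 / 0.00136 = 6.143e+05.
Re > 4000 → turbulent. Relative roughness ε/D = 3.5e-05/0.35 = 0.0001. Haaland: 1/√f = -1.8 log₁₀[(0.0001/3.7)^1.11 + 6.9/6.143e+05] = -1.8 log₁₀[8.5e-06 + 1.12e-05] = 8.469, so f = 0.01394.
Total minor-loss coefficient ΣK = 2·0.26 + 3·0.3 + 3·0.45 = 2.77.
ΔP = [f·L/D + ΣK]·(ρV²/2) = [0.01394·621/0.35 + 2.77]·(1090·2.19²/2) = [24.74 + 2.77]·2614 = 7.19e+04 Pa.
ΔP = 7.19e+04 Pa = 71.9 kPa.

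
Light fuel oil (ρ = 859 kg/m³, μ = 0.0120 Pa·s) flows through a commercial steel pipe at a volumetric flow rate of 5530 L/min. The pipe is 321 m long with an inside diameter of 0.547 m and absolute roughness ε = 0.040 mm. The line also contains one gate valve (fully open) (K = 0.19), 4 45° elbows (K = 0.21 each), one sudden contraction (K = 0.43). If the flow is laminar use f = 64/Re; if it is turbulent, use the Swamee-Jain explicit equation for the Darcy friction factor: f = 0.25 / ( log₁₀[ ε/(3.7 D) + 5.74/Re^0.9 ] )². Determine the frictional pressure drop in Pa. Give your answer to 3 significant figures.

Q = 5530 L/min = 5530/60000 = 0.09217 m³/s.
Cross-sectional area A = πD²/4 = π(0.547)²/4 = 0.235 m²; mean velocity V = Q/A = 0.09217/0.235 = 0.3922 m/s.
Reynolds number Re = ρVD/μ = 859 · 0.3922 · 0.547 / 0.012 = 1.536e+04.
Re > 4000 → turbulent. Relative roughness ε/D = 4e-05/0.547 = 7.31e-05. Swamee-Jain: f = 0.25/(log₁₀[7.31e-05/3.7 + 5.74/1.536e+04^0.9])² = 0.25/(log₁₀[1.98e-05 + 0.00098])² = 0.25/(-3)² = 0.02778.
Total minor-loss coefficient ΣK = 1·0.19 + 4·0.21 + 1·0.43 = 1.46.
ΔP = [f·L/D + ΣK]·(ρV²/2) = [0.02778·321/0.547 + 1.46]·(859·0.3922²/2) = [16.3 + 1.46]·66.07 = 1173 Pa.

ΔP ≈ 1170 Pa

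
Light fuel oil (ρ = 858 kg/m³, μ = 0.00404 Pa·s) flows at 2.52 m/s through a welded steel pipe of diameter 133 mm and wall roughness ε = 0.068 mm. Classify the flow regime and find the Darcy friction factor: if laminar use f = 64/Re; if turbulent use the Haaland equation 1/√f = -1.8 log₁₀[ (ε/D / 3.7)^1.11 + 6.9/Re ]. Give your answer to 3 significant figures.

f ≈ 0.0211

Re = ρVD/μ = 858·2.52·0.133/0.00404 = 7.118e+04.
Re > 4000 → turbulent. ε/D = 6.8e-05/0.133 = 0.000511; Haaland: 1/√f = -1.8 log₁₀[5.2e-05 + 9.69e-05] = 6.889, so f = 0.02107.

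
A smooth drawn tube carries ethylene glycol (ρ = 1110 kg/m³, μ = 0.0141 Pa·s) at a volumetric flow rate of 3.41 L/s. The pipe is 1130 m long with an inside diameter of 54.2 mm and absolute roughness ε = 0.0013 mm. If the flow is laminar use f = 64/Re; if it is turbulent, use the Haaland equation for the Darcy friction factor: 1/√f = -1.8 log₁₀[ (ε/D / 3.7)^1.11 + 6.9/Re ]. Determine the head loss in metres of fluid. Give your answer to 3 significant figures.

h_f ≈ 81.8 m

Q = 3.41 L/s = 3.41/1000 = 0.00341 m³/s.
Cross-sectional area A = πD²/4 = π(0.0542)²/4 = 0.002307 m²; mean velocity V = Q/A = 0.00341/0.002307 = 1.478 m/s.
Reynolds number Re = ρVD/μ = 1110 · 1.478 · 0.0542 / 0.0141 = 6306.
Re > 4000 → turbulent. Relative roughness ε/D = 1.3e-06/0.0542 = 2.4e-05. Haaland: 1/√f = -1.8 log₁₀[(2.4e-05/3.7)^1.11 + 6.9/6306] = -1.8 log₁₀[1.74e-06 + 0.00109] = 5.328, so f = 0.03522.
Darcy-Weisbach: ΔP = f(L/D)(ρV²/2) = 0.03522·(1130/0.0542)·(1110·1.478²/2) = 0.03522·2.085e+04·1212 = 8.902e+05 Pa.
Head loss h_f = ΔP/(ρg) = 8.902e+05/(1110·9.81) = 81.8 m.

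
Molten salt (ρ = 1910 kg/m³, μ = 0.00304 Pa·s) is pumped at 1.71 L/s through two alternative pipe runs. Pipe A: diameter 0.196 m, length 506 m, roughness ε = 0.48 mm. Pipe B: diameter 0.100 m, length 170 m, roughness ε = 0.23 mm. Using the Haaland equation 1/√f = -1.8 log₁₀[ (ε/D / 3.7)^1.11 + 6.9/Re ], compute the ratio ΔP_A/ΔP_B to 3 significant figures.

Pipe A: V = Q/A = 0.00171/0.03017 = 0.05668 m/s; Re = 6979; ε/D = 0.00245; Haaland → f = 0.03692; ΔP_A = f(L/D)(ρV²/2) = 292.4 Pa.
Pipe B: V = Q/A = 0.00171/0.007854 = 0.2177 m/s; Re = 1.368e+04; ε/D = 0.0023; Haaland → f = 0.03196; ΔP_B = f(L/D)(ρV²/2) = 2459 Pa.
ΔP_A/ΔP_B = 292.4/2459 = 0.119.

ΔP_A/ΔP_B ≈ 0.119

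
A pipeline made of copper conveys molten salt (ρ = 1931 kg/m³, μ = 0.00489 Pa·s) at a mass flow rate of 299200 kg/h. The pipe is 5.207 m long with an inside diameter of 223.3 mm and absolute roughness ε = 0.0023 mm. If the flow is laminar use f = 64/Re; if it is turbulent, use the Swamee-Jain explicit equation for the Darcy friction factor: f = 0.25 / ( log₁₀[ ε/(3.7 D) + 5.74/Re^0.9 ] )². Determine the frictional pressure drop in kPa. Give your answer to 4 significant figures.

ṁ = 299200 kg/h = 299200/3600 = 83.11 kg/s.
A = πD²/4 = π(0.2233)²/4 = 0.03916 m²; mean velocity V = ṁ/(ρA) = 83.11/(1931 · 0.03916) = 1.099 m/s.
Reynolds number Re = ρVD/μ = 1931 · 1.099 · 0.2233 / 0.00489 = 9.691e+04.
Re > 4000 → turbulent. Relative roughness ε/D = 2.3e-06/0.2233 = 1.03e-05. Swamee-Jain: f = 0.25/(log₁₀[1.03e-05/3.7 + 5.74/9.691e+04^0.9])² = 0.25/(log₁₀[2.78e-06 + 0.000187])² = 0.25/(-3.722)² = 0.01804.
Darcy-Weisbach: ΔP = f(L/D)(ρV²/2) = 0.01804·(5.207/0.2233)·(1931·1.099²/2) = 0.01804·23.32·1166 = 490.6 Pa.
ΔP = 490.6 Pa = 0.4906 kPa.

ΔP ≈ 0.4906 kPa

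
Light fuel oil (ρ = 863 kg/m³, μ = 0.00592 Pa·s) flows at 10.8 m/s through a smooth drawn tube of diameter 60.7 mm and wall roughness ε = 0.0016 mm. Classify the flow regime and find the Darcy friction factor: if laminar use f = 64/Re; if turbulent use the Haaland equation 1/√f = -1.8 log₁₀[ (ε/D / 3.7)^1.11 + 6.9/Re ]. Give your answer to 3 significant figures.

f ≈ 0.0181

Re = ρVD/μ = 863·10.8·0.0607/0.00592 = 9.557e+04.
Re > 4000 → turbulent. ε/D = 1.6e-06/0.0607 = 2.64e-05; Haaland: 1/√f = -1.8 log₁₀[1.93e-06 + 7.22e-05] = 7.434, so f = 0.0181.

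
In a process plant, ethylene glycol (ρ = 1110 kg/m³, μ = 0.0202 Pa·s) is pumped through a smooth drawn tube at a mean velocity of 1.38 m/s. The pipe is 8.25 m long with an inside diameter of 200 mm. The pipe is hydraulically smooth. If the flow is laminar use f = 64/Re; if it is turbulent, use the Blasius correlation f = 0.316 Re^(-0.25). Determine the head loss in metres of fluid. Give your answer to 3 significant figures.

Reynolds number Re = ρVD/μ = 1110 · 1.38 · 0.2 / 0.0202 = 1.517e+04.
Re > 4000 → turbulent. Smooth-pipe (Blasius): f = 0.316 Re^(-0.25) = 0.316/(1.517e+04)^0.25 = 0.02848.
Darcy-Weisbach: ΔP = f(L/D)(ρV²/2) = 0.02848·(8.25/0.2)·(1110·1.38²/2) = 0.02848·41.25·1057 = 1241 Pa.
Head loss h_f = ΔP/(ρg) = 1241/(1110·9.81) = 0.114 m.

h_f ≈ 0.114 m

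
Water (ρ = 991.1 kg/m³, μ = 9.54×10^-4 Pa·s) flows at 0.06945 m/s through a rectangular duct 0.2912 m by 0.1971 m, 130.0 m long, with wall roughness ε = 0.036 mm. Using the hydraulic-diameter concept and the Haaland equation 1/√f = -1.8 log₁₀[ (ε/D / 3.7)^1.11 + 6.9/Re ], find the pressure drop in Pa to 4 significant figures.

Hydraulic diameter D_h = 4A/P = 4·(0.2912·0.1971)/(2·(0.2912+0.1971)) = 0.2296/0.9766 = 0.2351 m.
Re = ρVD_h/μ = 991.1·0.06945·0.2351/0.000954 = 1.696e+04.
ε/D_h = 3.6e-05/0.2351 = 0.000153; Haaland gives 1/√f = -1.8 log₁₀[1.36e-05+0.000407] = 6.077, so f = 0.02708.
ΔP = f(L/D_h)(ρV²/2) = 0.02708·130/0.2351·2.39 = 35.79 Pa.

ΔP ≈ 35.79 Pa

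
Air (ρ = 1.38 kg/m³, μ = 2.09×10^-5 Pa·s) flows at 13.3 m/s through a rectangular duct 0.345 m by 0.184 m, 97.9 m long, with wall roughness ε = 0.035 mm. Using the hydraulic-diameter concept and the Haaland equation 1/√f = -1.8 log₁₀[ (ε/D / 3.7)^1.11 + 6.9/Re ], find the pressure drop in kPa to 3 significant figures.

Hydraulic diameter D_h = 4A/P = 4·(0.345·0.184)/(2·(0.345+0.184)) = 0.2539/1.058 = 0.24 m.
Re = ρVD_h/μ = 1.38·13.3·0.24/2.09e-05 = 2.108e+05.
ε/D_h = 3.5e-05/0.24 = 0.000146; Haaland gives 1/√f = -1.8 log₁₀[1.29e-05+3.27e-05] = 7.813, so f = 0.01638.
ΔP = f(L/D_h)(ρV²/2) = 0.01638·97.9/0.24·122.1 = 815.6 Pa.
ΔP = 0.816 kPa.

ΔP ≈ 0.816 kPa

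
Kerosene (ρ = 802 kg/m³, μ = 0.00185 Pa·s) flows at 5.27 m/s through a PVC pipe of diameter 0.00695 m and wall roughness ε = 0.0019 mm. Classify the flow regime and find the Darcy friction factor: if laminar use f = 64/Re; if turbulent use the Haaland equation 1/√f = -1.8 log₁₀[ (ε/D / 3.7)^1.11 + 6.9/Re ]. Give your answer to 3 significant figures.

Re = ρVD/μ = 802·5.27·0.00695/0.00185 = 1.588e+04.
Re > 4000 → turbulent. ε/D = 1.9e-06/0.00695 = 0.000273; Haaland: 1/√f = -1.8 log₁₀[2.59e-05 + 0.000435] = 6.006, so f = 0.02772.

f ≈ 0.0277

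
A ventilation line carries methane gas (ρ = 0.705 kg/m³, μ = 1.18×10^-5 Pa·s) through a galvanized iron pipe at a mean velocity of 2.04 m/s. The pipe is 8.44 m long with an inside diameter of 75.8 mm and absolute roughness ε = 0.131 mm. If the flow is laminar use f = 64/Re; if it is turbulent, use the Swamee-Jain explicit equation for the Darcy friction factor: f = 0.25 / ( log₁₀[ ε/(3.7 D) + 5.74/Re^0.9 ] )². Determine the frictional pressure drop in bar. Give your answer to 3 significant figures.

ΔP ≈ 5.62×10^-5 bar

Reynolds number Re = ρVD/μ = 0.705 · 2.04 · 0.0758 / 1.18e-05 = 9239.
Re > 4000 → turbulent. Relative roughness ε/D = 0.000131/0.0758 = 0.00173. Swamee-Jain: f = 0.25/(log₁₀[0.00173/3.7 + 5.74/9239^0.9])² = 0.25/(log₁₀[0.000467 + 0.00155])² = 0.25/(-2.696)² = 0.0344.
Darcy-Weisbach: ΔP = f(L/D)(ρV²/2) = 0.0344·(8.44/0.0758)·(0.705·2.04²/2) = 0.0344·111.3·1.467 = 5.62 Pa.
ΔP = 5.62 Pa = 5.62×10^-5 bar.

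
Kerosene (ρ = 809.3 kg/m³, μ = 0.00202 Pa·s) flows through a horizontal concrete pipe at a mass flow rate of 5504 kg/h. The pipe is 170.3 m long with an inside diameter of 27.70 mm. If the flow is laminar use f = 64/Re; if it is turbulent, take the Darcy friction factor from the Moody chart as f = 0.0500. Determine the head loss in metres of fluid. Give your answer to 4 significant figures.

ṁ = 5504 kg/h = 5504/3600 = 1.529 kg/s.
A = πD²/4 = π(0.0277)²/4 = 0.0006026 m²; mean velocity V = ṁ/(ρA) = 1.529/(809.3 · 0.0006026) = 3.135 m/s.
Reynolds number Re = ρVD/μ = 809.3 · 3.135 · 0.0277 / 0.00202 = 3.479e+04.
Re > 4000 → turbulent; use the Moody-chart value f = 0.0500.
Darcy-Weisbach: ΔP = f(L/D)(ρV²/2) = 0.05·(170.3/0.0277)·(809.3·3.135²/2) = 0.05·6148·3977 = 1.222e+06 Pa.
Head loss h_f = ΔP/(ρg) = 1.222e+06/(809.3·9.81) = 154.0 m.

h_f ≈ 154.0 m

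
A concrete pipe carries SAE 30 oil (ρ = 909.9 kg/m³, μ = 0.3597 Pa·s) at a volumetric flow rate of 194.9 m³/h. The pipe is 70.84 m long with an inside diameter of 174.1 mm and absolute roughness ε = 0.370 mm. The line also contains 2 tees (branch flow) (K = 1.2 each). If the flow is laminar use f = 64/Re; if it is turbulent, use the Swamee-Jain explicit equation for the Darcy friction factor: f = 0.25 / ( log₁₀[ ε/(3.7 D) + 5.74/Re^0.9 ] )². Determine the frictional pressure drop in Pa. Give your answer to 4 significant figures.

Q = 194.9 m³/h = 194.9/3600 = 0.05414 m³/s.
Cross-sectional area A = πD²/4 = π(0.1741)²/4 = 0.02381 m²; mean velocity V = Q/A = 0.05414/0.02381 = 2.274 m/s.
Reynolds number Re = ρVD/μ = 909.9 · 2.274 · 0.1741 / 0.36 = 1002.
Re < 2300 → laminar flow, so f = 64/Re = 64/1002 = 0.0639 (the turbulent correlation is not needed).
Total minor-loss coefficient ΣK = 2·1.2 = 2.4.
ΔP = [f·L/D + ΣK]·(ρV²/2) = [0.0639·70.84/0.1741 + 2.4]·(909.9·2.274²/2) = [26 + 2.4]·2353 = 6.682e+04 Pa.

ΔP ≈ 66820 Pa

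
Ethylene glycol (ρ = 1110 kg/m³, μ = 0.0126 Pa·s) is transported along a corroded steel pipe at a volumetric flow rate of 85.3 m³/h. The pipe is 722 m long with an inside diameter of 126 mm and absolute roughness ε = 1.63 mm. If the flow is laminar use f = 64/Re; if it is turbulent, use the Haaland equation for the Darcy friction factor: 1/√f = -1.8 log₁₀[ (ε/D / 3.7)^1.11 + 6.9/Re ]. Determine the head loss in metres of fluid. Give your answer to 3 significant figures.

Q = 85.3 m³/h = 85.3/3600 = 0.02369 m³/s.
Cross-sectional area A = πD²/4 = π(0.126)²/4 = 0.01247 m²; mean velocity V = Q/A = 0.02369/0.01247 = 1.9 m/s.
Reynolds number Re = ρVD/μ = 1110 · 1.9 · 0.126 / 0.0126 = 2.109e+04.
Re > 4000 → turbulent. Relative roughness ε/D = 0.00163/0.126 = 0.0129. Haaland: 1/√f = -1.8 log₁₀[(0.0129/3.7)^1.11 + 6.9/2.109e+04] = -1.8 log₁₀[0.00188 + 0.000327] = 4.782, so f = 0.04373.
Darcy-Weisbach: ΔP = f(L/D)(ρV²/2) = 0.04373·(722/0.126)·(1110·1.9²/2) = 0.04373·5730·2004 = 5.021e+05 Pa.
Head loss h_f = ΔP/(ρg) = 5.021e+05/(1110·9.81) = 46.1 m.

h_f ≈ 46.1 m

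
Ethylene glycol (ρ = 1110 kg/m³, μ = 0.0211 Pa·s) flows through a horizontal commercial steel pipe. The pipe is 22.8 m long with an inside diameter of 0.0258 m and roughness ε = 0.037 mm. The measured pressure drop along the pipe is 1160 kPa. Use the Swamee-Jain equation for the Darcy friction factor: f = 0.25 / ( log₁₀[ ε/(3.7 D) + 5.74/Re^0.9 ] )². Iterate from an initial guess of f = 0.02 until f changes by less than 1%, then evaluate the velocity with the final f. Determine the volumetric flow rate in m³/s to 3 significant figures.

Rearranging Darcy-Weisbach: V = √(2·ΔP·D/(f·L·ρ)). With ε/D = 3.7e-05/0.0258 = 0.00143, iterate starting from f = 0.02:
  f = 0.02 → V = √(2·1.16e+06·0.0258/(0.02·22.8·1110)) = 10.87 m/s; Re = ρVD/μ = 1.476e+04; f → 0.03072
  f = 0.03072 → V = 8.775 m/s; Re = 1.191e+04; f → 0.0321
  f = 0.0321 → V = 8.583 m/s; Re = 1.165e+04; f → 0.03225
Converged (Δf/f < 1%). With the final f = 0.03225: V = √(2·1.16e+06·0.0258/(0.03225·22.8·1110)) = 8.563 m/s.
Q = V·A = 8.563·(π/4·0.0258²) = 0.004477 m³/s = 0.00448 m³/s.

Q ≈ 0.00448 m³/s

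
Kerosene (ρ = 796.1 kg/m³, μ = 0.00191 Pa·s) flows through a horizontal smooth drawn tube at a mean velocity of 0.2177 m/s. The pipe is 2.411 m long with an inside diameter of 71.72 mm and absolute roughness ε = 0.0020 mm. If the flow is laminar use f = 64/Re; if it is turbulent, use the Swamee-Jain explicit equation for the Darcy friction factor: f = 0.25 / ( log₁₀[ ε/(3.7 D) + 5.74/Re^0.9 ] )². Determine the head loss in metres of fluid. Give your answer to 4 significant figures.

h_f ≈ 0.002844 m

Reynolds number Re = ρVD/μ = 796.1 · 0.2177 · 0.07172 / 0.00191 = 6508.
Re > 4000 → turbulent. Relative roughness ε/D = 2e-06/0.07172 = 2.79e-05. Swamee-Jain: f = 0.25/(log₁₀[2.79e-05/3.7 + 5.74/6508^0.9])² = 0.25/(log₁₀[7.54e-06 + 0.00212])² = 0.25/(-2.672)² = 0.03503.
Darcy-Weisbach: ΔP = f(L/D)(ρV²/2) = 0.03503·(2.411/0.07172)·(796.1·0.2177²/2) = 0.03503·33.62·18.86 = 22.21 Pa.
Head loss h_f = ΔP/(ρg) = 22.21/(796.1·9.81) = 0.002844 m.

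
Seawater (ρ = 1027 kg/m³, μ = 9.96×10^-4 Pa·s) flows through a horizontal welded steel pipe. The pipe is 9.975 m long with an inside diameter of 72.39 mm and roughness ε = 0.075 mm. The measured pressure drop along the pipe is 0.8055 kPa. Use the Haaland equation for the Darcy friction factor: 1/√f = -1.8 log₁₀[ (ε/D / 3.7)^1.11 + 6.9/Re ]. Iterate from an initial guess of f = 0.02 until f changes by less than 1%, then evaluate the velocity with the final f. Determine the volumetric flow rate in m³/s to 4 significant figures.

Rearranging Darcy-Weisbach: V = √(2·ΔP·D/(f·L·ρ)). With ε/D = 7.5e-05/0.07239 = 0.00104, iterate starting from f = 0.02:
  f = 0.02 → V = √(2·805.5·0.07239/(0.02·9.975·1027)) = 0.7544 m/s; Re = ρVD/μ = 5.631e+04; f → 0.02347
  f = 0.02347 → V = 0.6965 m/s; Re = 5.199e+04; f → 0.02371
  f = 0.02371 → V = 0.6929 m/s; Re = 5.172e+04; f → 0.02372
Converged (Δf/f < 1%). With the final f = 0.02372: V = √(2·805.5·0.07239/(0.02372·9.975·1027)) = 0.6927 m/s.
Q = V·A = 0.6927·(π/4·0.07239²) = 0.002851 m³/s = 0.002851 m³/s.

Q ≈ 0.002851 m³/s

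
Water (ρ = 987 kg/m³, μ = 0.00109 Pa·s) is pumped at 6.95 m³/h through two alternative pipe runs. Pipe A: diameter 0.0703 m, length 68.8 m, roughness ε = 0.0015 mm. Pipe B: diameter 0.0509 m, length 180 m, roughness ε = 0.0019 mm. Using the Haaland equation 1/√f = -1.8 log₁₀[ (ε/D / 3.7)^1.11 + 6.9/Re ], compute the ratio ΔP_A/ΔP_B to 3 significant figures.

Pipe A: V = Q/A = 0.001931/0.003882 = 0.4974 m/s; Re = 3.166e+04; ε/D = 2.13e-05; Haaland → f = 0.02306; ΔP_A = f(L/D)(ρV²/2) = 2755 Pa.
Pipe B: V = Q/A = 0.001931/0.002035 = 0.9488 m/s; Re = 4.373e+04; ε/D = 3.73e-05; Haaland → f = 0.02144; ΔP_B = f(L/D)(ρV²/2) = 3.368e+04 Pa.
ΔP_A/ΔP_B = 2755/3.368e+04 = 0.0818.

ΔP_A/ΔP_B ≈ 0.0818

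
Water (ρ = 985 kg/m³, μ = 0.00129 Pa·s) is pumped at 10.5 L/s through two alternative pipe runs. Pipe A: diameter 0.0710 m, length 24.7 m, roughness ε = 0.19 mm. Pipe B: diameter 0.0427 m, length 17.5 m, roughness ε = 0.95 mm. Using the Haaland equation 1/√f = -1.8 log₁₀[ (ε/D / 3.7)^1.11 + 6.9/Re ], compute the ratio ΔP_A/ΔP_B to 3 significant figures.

ΔP_A/ΔP_B ≈ 0.0573

Pipe A: V = Q/A = 0.0105/0.003959 = 2.652 m/s; Re = 1.438e+05; ε/D = 0.00268; Haaland → f = 0.02629; ΔP_A = f(L/D)(ρV²/2) = 3.168e+04 Pa.
Pipe B: V = Q/A = 0.0105/0.001432 = 7.332 m/s; Re = 2.391e+05; ε/D = 0.0222; Haaland → f = 0.05094; ΔP_B = f(L/D)(ρV²/2) = 5.528e+05 Pa.
ΔP_A/ΔP_B = 3.168e+04/5.528e+05 = 0.0573.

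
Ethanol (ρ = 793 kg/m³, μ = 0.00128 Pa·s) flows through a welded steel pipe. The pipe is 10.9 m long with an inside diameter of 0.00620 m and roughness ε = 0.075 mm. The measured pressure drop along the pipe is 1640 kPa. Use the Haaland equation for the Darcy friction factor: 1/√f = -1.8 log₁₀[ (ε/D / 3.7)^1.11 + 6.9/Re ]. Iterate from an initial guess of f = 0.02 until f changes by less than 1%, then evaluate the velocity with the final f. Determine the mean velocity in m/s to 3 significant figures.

V ≈ 7.46 m/s

Rearranging Darcy-Weisbach: V = √(2·ΔP·D/(f·L·ρ)). With ε/D = 7.5e-05/0.0062 = 0.0121, iterate starting from f = 0.02:
  f = 0.02 → V = √(2·1.64e+06·0.0062/(0.02·10.9·793)) = 10.85 m/s; Re = ρVD/μ = 4.166e+04; f → 0.04173
  f = 0.04173 → V = 7.508 m/s; Re = 2.884e+04; f → 0.04224
  f = 0.04224 → V = 7.463 m/s; Re = 2.867e+04; f → 0.04225
Converged (Δf/f < 1%). With the final f = 0.04225: V = √(2·1.64e+06·0.0062/(0.04225·10.9·793)) = 7.462 m/s.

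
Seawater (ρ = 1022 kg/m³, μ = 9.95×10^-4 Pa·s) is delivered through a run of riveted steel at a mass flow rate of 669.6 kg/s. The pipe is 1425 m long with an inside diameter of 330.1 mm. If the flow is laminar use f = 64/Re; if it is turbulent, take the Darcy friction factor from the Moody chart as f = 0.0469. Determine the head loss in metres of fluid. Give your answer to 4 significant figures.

h_f ≈ 604.8 m

A = πD²/4 = π(0.3301)²/4 = 0.08558 m²; mean velocity V = ṁ/(ρA) = 669.6/(1022 · 0.08558) = 7.656 m/s.
Reynolds number Re = ρVD/μ = 1022 · 7.656 · 0.3301 / 0.000995 = 2.596e+06.
Re > 4000 → turbulent; use the Moody-chart value f = 0.0469.
Darcy-Weisbach: ΔP = f(L/D)(ρV²/2) = 0.0469·(1425/0.3301)·(1022·7.656²/2) = 0.0469·4317·2.995e+04 = 6.064e+06 Pa.
Head loss h_f = ΔP/(ρg) = 6.064e+06/(1022·9.81) = 604.8 m.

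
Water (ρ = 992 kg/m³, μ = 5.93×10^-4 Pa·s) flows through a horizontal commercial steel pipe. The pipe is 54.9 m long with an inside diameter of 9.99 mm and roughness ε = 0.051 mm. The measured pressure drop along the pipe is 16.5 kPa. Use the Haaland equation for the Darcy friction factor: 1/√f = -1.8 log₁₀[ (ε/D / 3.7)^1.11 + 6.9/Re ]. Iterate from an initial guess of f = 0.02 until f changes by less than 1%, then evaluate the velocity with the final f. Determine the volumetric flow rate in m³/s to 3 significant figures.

Q ≈ 3.03×10^-5 m³/s

Rearranging Darcy-Weisbach: V = √(2·ΔP·D/(f·L·ρ)). With ε/D = 5.1e-05/0.00999 = 0.00511, iterate starting from f = 0.02:
  f = 0.02 → V = √(2·1.65e+04·0.00999/(0.02·54.9·992)) = 0.5502 m/s; Re = ρVD/μ = 9194; f → 0.03805
  f = 0.03805 → V = 0.3988 m/s; Re = 6665; f → 0.04027
  f = 0.04027 → V = 0.3877 m/s; Re = 6480; f → 0.04049
Converged (Δf/f < 1%). With the final f = 0.04049: V = √(2·1.65e+04·0.00999/(0.04049·54.9·992)) = 0.3867 m/s.
Q = V·A = 0.3867·(π/4·0.00999²) = 3.031e-05 m³/s = 3.03×10^-5 m³/s.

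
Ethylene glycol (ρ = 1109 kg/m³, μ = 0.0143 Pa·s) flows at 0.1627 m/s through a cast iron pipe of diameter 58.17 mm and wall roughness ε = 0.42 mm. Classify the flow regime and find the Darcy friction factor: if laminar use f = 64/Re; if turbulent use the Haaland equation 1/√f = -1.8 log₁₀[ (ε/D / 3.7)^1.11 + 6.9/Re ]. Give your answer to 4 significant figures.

f ≈ 0.08720

Re = ρVD/μ = 1109·0.1627·0.05817/0.0143 = 734.
Re < 2300 → laminar, so f = 64/Re = 0.0872 (roughness is irrelevant in laminar flow).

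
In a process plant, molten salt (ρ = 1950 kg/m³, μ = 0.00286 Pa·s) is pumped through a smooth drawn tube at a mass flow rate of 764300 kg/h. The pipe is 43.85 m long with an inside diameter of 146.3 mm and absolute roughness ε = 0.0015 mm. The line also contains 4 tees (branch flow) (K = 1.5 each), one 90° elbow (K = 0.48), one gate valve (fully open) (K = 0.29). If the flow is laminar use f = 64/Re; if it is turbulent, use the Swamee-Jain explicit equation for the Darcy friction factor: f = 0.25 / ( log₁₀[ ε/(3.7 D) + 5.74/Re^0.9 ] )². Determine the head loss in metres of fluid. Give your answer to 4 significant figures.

h_f ≈ 22.61 m

ṁ = 764300 kg/h = 764300/3600 = 212.3 kg/s.
A = πD²/4 = π(0.1463)²/4 = 0.01681 m²; mean velocity V = ṁ/(ρA) = 212.3/(1950 · 0.01681) = 6.477 m/s.
Reynolds number Re = ρVD/μ = 1950 · 6.477 · 0.1463 / 0.00286 = 6.46e+05.
Re > 4000 → turbulent. Relative roughness ε/D = 1.5e-06/0.1463 = 1.03e-05. Swamee-Jain: f = 0.25/(log₁₀[1.03e-05/3.7 + 5.74/6.46e+05^0.9])² = 0.25/(log₁₀[2.77e-06 + 3.39e-05])² = 0.25/(-4.436)² = 0.0127.
Total minor-loss coefficient ΣK = 4·1.5 + 1·0.48 + 1·0.29 = 6.77.
ΔP = [f·L/D + ΣK]·(ρV²/2) = [0.0127·43.85/0.1463 + 6.77]·(1950·6.477²/2) = [3.808 + 6.77]·4.09e+04 = 4.326e+05 Pa.
Head loss h_f = ΔP/(ρg) = 4.326e+05/(1950·9.81) = 22.61 m.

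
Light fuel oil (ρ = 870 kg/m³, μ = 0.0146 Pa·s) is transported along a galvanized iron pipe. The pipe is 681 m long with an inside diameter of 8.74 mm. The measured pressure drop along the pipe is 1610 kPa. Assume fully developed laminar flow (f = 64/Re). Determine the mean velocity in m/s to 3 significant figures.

For laminar flow, f = 64/Re with Re = ρVD/μ, so Darcy-Weisbach reduces to ΔP = 32μLV/D². Solving for V: V = ΔP·D²/(32μL) = 1.61e+06·(0.00874)²/(32·0.0146·681) = 0.3865 m/s.
Check: Re = ρVD/μ = 870·0.3865·0.00874/0.0146 = 201.3 < 2300, so the laminar assumption holds.

V ≈ 0.387 m/s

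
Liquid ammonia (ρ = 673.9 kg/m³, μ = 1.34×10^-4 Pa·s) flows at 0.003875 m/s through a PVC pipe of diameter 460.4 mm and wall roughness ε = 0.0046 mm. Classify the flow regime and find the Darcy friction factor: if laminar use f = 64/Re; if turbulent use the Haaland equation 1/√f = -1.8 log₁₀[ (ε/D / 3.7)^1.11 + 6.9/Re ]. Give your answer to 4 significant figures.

Re = ρVD/μ = 673.9·0.003875·0.4604/0.000134 = 8972.
Re > 4000 → turbulent. ε/D = 4.6e-06/0.4604 = 9.99e-06; Haaland: 1/√f = -1.8 log₁₀[6.59e-07 + 0.000769] = 5.605, so f = 0.03184.

f ≈ 0.03184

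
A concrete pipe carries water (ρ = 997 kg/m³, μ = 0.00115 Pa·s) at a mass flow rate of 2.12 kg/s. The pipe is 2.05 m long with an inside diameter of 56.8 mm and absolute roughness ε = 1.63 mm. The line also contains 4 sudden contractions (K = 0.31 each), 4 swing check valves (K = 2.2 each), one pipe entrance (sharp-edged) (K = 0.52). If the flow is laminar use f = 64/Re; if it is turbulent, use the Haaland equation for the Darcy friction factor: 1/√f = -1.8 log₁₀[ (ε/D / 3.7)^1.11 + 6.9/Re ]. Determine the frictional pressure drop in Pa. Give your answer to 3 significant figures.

ΔP ≈ 4430 Pa

A = πD²/4 = π(0.0568)²/4 = 0.002534 m²; mean velocity V = ṁ/(ρA) = 2.12/(997 · 0.002534) = 0.8392 m/s.
Reynolds number Re = ρVD/μ = 997 · 0.8392 · 0.0568 / 0.00115 = 4.132e+04.
Re > 4000 → turbulent. Relative roughness ε/D = 0.00163/0.0568 = 0.0287. Haaland: 1/√f = -1.8 log₁₀[(0.0287/3.7)^1.11 + 6.9/4.132e+04] = -1.8 log₁₀[0.00454 + 0.000167] = 4.188, so f = 0.05701.
Total minor-loss coefficient ΣK = 4·0.31 + 4·2.2 + 1·0.52 = 10.6.
ΔP = [f·L/D + ΣK]·(ρV²/2) = [0.05701·2.05/0.0568 + 10.6]·(997·0.8392²/2) = [2.057 + 10.6]·351.1 = 4429 Pa.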